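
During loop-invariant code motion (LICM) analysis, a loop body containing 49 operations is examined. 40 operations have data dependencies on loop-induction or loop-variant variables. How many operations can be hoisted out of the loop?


Invariant candidates = total - loop-dependent
= 49 - 40 = 9

9


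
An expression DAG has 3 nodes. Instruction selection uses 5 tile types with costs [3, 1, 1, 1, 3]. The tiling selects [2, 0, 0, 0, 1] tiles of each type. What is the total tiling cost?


Total cost = sum(count_i * cost_i)
= 2*3 + 0*1 + 0*1 + 0*1 + 1*3
= 9

9


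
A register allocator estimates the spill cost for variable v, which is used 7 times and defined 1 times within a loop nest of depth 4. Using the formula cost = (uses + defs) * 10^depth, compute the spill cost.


uses + defs = 7 + 1 = 8
10^4 = 10000
Spill cost = 8 * 10000 = 80000

80000


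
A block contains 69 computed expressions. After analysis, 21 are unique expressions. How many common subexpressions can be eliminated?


CSE count = total expressions - unique expressions
= 69 - 21 = 48

48


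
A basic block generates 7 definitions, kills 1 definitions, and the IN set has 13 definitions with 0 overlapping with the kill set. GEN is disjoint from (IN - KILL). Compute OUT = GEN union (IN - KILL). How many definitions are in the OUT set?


IN - KILL: 13 - 0 = 13 surviving definitions
OUT = GEN + surviving = 7 + 13 = 20

20


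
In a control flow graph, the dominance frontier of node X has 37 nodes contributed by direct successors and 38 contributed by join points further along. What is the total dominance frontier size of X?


DF(X) = direct successor contributions + join point contributions
= 37 + 38 = 75

75


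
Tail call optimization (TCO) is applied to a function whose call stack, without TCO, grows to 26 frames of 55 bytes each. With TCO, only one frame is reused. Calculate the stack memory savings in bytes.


Without TCO: 26 * 55 = 1430 bytes
With TCO: reuse 1 frame = 55 bytes
Savings = 1430 - 55 = 1375

1375


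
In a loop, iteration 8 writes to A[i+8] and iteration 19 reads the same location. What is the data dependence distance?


Distance = read iteration - write iteration
= 19 - 8 = 11

11


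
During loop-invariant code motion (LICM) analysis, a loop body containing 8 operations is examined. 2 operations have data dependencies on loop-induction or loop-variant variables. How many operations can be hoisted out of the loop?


Invariant candidates = total - loop-dependent
= 8 - 2 = 6

6


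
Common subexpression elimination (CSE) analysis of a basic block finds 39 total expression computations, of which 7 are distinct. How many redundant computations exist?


CSE count = total expressions - unique expressions
= 39 - 7 = 32

32


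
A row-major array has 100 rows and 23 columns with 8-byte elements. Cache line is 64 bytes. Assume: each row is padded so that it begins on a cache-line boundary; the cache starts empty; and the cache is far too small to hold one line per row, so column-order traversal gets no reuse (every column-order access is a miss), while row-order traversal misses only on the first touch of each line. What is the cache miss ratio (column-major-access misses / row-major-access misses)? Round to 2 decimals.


Each row occupies 23 * 8 = 184 bytes and starts on a line boundary, so it spans ceil(184 / 64) = 3 cache lines.
Row-major traversal misses (one per line touched): 100 * ceil(23 * 8 / 64) = 300
Column-major traversal misses (no reuse, every access misses): 100 * 23 = 2300
Ratio = 2300 / 300 = 7.67

7.67


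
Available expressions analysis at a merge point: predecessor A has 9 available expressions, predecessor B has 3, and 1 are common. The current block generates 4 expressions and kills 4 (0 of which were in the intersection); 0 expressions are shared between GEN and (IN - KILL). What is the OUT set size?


IN = intersection of predecessors = 1
IN - KILL = 1 - 0 = 1
|OUT| = |GEN| + |IN - KILL| - |GEN ∩ (IN - KILL)| = 4 + 1 - 0 = 5

5


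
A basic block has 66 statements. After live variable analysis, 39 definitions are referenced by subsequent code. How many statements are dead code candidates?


Dead code = total statements - live definitions
= 66 - 39 = 27

27


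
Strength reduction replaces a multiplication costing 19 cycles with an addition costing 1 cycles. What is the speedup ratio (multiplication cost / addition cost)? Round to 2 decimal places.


Ratio = mult_cost / add_cost = 19 / 1 = 19.0

19.0


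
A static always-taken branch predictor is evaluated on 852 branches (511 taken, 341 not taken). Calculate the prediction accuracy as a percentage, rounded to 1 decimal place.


Predictor: always-taken
Correct predictions = 511
Accuracy = 511 / 852 * 100 = 60.0%

60.0


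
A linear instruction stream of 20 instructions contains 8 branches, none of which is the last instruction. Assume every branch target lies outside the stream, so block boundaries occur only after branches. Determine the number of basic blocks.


With no in-sequence branch targets, the leaders are the first instruction plus the instruction after each branch.
Number of basic blocks = branches + 1
= 8 + 1 = 9

9


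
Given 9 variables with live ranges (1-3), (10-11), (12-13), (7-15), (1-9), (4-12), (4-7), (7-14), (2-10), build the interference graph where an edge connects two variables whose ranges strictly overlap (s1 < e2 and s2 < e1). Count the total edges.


Check all pairs for overlapping intervals.
Two intervals (s1,e1) and (s2,e2) overlap if s1 < e2 and s2 < e1.
v0 (1-3) vs v1..v8: overlaps v4, v8 -> 2
v1 (10-11) vs v2..v8: overlaps v3, v5, v7 -> 3
v2 (12-13) vs v3..v8: overlaps v3, v7 -> 2
v3 (7-15) vs v4..v8: overlaps v4, v5, v7, v8 -> 4
v4 (1-9) vs v5..v8: overlaps v5, v6, v7, v8 -> 4
v5 (4-12) vs v6..v8: overlaps v6, v7, v8 -> 3
v6 (4-7) vs v7..v8: overlaps v8 -> 1
v7 (7-14) vs v8: overlaps v8 -> 1
Total overlapping pairs = 2 + 3 + 2 + 4 + 4 + 3 + 1 + 1 = 20

20


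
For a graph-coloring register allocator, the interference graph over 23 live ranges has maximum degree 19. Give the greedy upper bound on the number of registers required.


Greedy coloring never needs more than (max_degree + 1) colors: when coloring a vertex, at most max_degree neighbors are already colored.
Upper bound = 19 + 1 = 20

20


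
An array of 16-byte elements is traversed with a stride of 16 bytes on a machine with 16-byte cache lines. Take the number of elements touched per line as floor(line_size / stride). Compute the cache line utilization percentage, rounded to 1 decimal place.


Elements per cache line = floor(16 / 16) = 1
Bytes used = 1 * 16 = 16
Utilization = 16 / 16 * 100 = 100.0%

100.0


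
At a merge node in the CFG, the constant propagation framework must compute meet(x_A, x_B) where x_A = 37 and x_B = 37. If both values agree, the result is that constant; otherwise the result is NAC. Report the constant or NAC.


Meet operation: if both paths give the same constant, result is that constant; if they differ, result is NAC (not-a-constant).
Path A: 37, Path B: 37 -> equal
Result: constant -> 37

37


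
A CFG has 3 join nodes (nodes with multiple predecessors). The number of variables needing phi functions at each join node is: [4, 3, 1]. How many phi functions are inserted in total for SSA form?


Total phi functions = sum of phi functions at each join node
= 4 + 3 + 1 = 8

8


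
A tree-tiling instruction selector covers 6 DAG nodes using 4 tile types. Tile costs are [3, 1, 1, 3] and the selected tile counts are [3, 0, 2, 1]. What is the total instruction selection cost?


Total cost = sum(count_i * cost_i)
= 3*3 + 0*1 + 2*1 + 1*3
= 14

14


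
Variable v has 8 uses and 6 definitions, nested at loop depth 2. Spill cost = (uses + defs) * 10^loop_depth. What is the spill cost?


uses + defs = 8 + 6 = 14
10^2 = 100
Spill cost = 14 * 100 = 1400

1400


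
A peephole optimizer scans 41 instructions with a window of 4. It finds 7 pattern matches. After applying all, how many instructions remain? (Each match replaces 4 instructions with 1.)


Each match removes 3 instructions.
Total removed = 7 * 3 = 21
Remaining = 41 - 21 = 20

20


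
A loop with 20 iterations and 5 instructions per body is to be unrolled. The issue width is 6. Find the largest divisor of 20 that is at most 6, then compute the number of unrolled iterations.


Largest divisor of 20 <= 6 is 5
New iterations = 20 / 5 = 4

4


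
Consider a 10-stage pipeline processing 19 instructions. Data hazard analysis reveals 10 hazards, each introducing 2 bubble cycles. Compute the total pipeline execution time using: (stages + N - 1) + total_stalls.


Base cycles = 10 + 19 - 1 = 28
Total stalls = 10 * 2 = 20
Total = 28 + 20 = 48

48


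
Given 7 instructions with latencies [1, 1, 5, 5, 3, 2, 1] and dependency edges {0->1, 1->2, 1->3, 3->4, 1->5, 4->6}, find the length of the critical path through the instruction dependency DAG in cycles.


Compute longest path through dependency graph: dist(Ik) = max over predecessors of dist + latency(Ik).
dist(I0) = latency 1 = 1
dist(I1) = dist(I0) + 1 = 1 + 1 = 2
dist(I2) = dist(I1) + 5 = 2 + 5 = 7
dist(I3) = dist(I1) + 5 = 2 + 5 = 7
dist(I4) = dist(I3) + 3 = 7 + 3 = 10
dist(I5) = dist(I1) + 2 = 2 + 2 = 4
dist(I6) = dist(I4) + 1 = 10 + 1 = 11
Critical path = max dist = 11

11


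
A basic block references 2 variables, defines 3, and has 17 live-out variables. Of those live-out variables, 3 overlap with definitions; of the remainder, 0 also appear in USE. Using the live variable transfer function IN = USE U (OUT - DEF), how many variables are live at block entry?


OUT - DEF: 17 - 3 = 14
|IN| = |USE| + |OUT - DEF| - |USE ∩ (OUT - DEF)| = 2 + 14 - 0 = 16

16


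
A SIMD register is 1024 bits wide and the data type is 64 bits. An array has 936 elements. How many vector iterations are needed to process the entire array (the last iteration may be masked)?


Width = 1024 / 64 = 16 elements per vector op
Iterations = ceil(936 / 16) = 59

59


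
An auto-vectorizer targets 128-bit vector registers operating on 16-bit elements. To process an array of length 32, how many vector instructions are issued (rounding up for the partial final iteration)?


Width = 128 / 16 = 8 elements per vector op
Iterations = ceil(32 / 8) = 4

4


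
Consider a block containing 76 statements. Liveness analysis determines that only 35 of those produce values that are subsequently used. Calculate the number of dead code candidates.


Dead code = total statements - live definitions
= 76 - 35 = 41

41


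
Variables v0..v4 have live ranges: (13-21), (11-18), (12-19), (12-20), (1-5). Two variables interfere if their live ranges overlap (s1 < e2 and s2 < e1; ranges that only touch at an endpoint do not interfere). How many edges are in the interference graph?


Check all pairs for overlapping intervals.
Two intervals (s1,e1) and (s2,e2) overlap if s1 < e2 and s2 < e1.
v0 (13-21) vs v1..v4: overlaps v1, v2, v3 -> 3
v1 (11-18) vs v2..v4: overlaps v2, v3 -> 2
v2 (12-19) vs v3..v4: overlaps v3 -> 1
v3 (12-20) vs v4: overlaps none -> 0
Total overlapping pairs = 3 + 2 + 1 + 0 = 6

6


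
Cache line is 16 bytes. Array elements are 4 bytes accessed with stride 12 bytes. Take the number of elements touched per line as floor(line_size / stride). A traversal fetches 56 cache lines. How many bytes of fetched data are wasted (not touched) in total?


Elements per line = floor(16 / 12) = 1
Bytes used per line = 1 * 4 = 4
Wasted per line = 16 - 4 = 12
Total wasted = 12 * 56 = 672

672


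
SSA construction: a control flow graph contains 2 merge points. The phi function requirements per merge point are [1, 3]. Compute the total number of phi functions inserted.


Total phi functions = sum of phi functions at each join node
= 1 + 3 = 4

4


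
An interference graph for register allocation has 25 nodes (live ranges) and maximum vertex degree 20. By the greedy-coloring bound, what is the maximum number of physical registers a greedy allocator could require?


Greedy coloring never needs more than (max_degree + 1) colors: when coloring a vertex, at most max_degree neighbors are already colored.
Upper bound = 20 + 1 = 21

21


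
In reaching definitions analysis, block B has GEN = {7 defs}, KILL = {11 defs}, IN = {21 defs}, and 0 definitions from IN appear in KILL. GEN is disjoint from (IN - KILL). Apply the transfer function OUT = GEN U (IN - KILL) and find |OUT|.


IN - KILL: 21 - 0 = 21 surviving definitions
OUT = GEN + surviving = 7 + 21 = 28

28


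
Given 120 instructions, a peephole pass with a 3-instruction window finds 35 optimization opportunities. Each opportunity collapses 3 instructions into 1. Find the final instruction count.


Each match removes 2 instructions.
Total removed = 35 * 2 = 70
Remaining = 120 - 70 = 50

50


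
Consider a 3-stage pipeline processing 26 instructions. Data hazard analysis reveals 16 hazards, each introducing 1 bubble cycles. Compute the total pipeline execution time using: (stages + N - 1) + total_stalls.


Base cycles = 3 + 26 - 1 = 28
Total stalls = 16 * 1 = 16
Total = 28 + 16 = 44

44


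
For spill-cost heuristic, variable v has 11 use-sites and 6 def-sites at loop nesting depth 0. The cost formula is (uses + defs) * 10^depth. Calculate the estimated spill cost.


uses + defs = 11 + 6 = 17
10^0 = 1
Spill cost = 17 * 1 = 17

17


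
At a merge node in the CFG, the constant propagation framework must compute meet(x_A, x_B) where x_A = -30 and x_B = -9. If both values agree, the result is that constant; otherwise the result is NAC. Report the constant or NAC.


Meet operation: if both paths give the same constant, result is that constant; if they differ, result is NAC (not-a-constant).
Path A: -30, Path B: -9 -> differ
Result: not-a-constant -> NAC

NAC


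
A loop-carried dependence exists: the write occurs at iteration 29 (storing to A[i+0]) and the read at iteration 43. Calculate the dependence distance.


Distance = read iteration - write iteration
= 43 - 29 = 14

14


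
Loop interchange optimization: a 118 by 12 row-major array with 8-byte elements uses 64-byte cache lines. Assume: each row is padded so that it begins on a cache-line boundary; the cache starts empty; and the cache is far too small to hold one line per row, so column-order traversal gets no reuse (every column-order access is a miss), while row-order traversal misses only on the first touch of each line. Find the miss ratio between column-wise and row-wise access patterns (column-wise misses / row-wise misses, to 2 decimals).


Each row occupies 12 * 8 = 96 bytes and starts on a line boundary, so it spans ceil(96 / 64) = 2 cache lines.
Row-major traversal misses (one per line touched): 118 * ceil(12 * 8 / 64) = 236
Column-major traversal misses (no reuse, every access misses): 118 * 12 = 1416
Ratio = 1416 / 236 = 6.0

6.0


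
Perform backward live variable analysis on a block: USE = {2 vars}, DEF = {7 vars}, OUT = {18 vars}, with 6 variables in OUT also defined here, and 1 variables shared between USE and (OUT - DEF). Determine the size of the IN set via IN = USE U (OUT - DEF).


OUT - DEF: 18 - 6 = 12
|IN| = |USE| + |OUT - DEF| - |USE ∩ (OUT - DEF)| = 2 + 12 - 1 = 13

13


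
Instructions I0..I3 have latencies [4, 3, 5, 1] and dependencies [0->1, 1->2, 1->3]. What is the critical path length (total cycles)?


Compute longest path through dependency graph: dist(Ik) = max over predecessors of dist + latency(Ik).
dist(I0) = latency 4 = 4
dist(I1) = dist(I0) + 3 = 4 + 3 = 7
dist(I2) = dist(I1) + 5 = 7 + 5 = 12
dist(I3) = dist(I1) + 1 = 7 + 1 = 8
Critical path = max dist = 12

12


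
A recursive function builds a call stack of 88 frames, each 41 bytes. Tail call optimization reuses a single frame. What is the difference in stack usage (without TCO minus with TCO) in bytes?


Without TCO: 88 * 41 = 3608 bytes
With TCO: reuse 1 frame = 41 bytes
Savings = 3608 - 41 = 3567

3567


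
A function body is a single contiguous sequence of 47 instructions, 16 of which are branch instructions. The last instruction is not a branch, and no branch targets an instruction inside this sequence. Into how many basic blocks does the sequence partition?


With no in-sequence branch targets, the leaders are the first instruction plus the instruction after each branch.
Number of basic blocks = branches + 1
= 16 + 1 = 17

17


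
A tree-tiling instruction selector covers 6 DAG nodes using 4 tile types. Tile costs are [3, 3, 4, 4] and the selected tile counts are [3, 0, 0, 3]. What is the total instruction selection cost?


Total cost = sum(count_i * cost_i)
= 3*3 + 0*3 + 0*4 + 3*4
= 21

21


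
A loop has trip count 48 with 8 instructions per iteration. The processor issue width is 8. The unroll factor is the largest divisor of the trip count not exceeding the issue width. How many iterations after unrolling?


Largest divisor of 48 <= 8 is 8
New iterations = 48 / 8 = 6

6


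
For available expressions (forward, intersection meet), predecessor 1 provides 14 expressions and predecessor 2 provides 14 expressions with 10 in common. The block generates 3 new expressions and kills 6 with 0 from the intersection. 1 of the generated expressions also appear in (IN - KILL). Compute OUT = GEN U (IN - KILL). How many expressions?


IN = intersection of predecessors = 10
IN - KILL = 10 - 0 = 10
|OUT| = |GEN| + |IN - KILL| - |GEN ∩ (IN - KILL)| = 3 + 10 - 1 = 12

12


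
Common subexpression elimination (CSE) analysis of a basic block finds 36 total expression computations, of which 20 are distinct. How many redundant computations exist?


CSE count = total expressions - unique expressions
= 36 - 20 = 16

16


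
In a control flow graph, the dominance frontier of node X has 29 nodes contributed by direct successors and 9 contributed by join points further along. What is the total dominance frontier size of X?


DF(X) = direct successor contributions + join point contributions
= 29 + 9 = 38

38


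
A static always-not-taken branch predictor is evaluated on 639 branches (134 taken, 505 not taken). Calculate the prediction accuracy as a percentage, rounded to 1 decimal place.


Predictor: always-not-taken
Correct predictions = 505
Accuracy = 505 / 639 * 100 = 79.0%

79.0


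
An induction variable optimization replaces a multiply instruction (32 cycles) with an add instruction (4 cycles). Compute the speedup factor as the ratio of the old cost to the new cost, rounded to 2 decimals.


Ratio = mult_cost / add_cost = 32 / 4 = 8.0

8.0


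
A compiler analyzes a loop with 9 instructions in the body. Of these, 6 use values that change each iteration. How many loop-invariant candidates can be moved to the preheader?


Invariant candidates = total - loop-dependent
= 9 - 6 = 3

3


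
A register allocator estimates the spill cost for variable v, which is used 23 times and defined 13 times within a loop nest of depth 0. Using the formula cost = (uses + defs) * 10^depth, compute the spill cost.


uses + defs = 23 + 13 = 36
10^0 = 1
Spill cost = 36 * 1 = 36

36


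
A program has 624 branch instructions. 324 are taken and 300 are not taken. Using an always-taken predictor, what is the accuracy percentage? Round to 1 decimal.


Predictor: always-taken
Correct predictions = 324
Accuracy = 324 / 624 * 100 = 51.9%

51.9


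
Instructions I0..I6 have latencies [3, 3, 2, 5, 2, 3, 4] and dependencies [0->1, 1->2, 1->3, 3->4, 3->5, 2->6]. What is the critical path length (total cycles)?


Compute longest path through dependency graph: dist(Ik) = max over predecessors of dist + latency(Ik).
dist(I0) = latency 3 = 3
dist(I1) = dist(I0) + 3 = 3 + 3 = 6
dist(I2) = dist(I1) + 2 = 6 + 2 = 8
dist(I3) = dist(I1) + 5 = 6 + 5 = 11
dist(I4) = dist(I3) + 2 = 11 + 2 = 13
dist(I5) = dist(I3) + 3 = 11 + 3 = 14
dist(I6) = dist(I2) + 4 = 8 + 4 = 12
Critical path = max dist = 14

14


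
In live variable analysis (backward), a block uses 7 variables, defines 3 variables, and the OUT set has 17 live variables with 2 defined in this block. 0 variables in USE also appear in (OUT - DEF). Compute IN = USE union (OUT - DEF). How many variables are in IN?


OUT - DEF: 17 - 2 = 15
|IN| = |USE| + |OUT - DEF| - |USE ∩ (OUT - DEF)| = 7 + 15 - 0 = 22

22


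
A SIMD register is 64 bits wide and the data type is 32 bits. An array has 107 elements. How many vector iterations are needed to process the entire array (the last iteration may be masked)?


Width = 64 / 32 = 2 elements per vector op
Iterations = ceil(107 / 2) = 54

54


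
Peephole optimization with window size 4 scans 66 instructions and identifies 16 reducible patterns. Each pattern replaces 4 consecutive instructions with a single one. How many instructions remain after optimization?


Each match removes 3 instructions.
Total removed = 16 * 3 = 48
Remaining = 66 - 48 = 18

18


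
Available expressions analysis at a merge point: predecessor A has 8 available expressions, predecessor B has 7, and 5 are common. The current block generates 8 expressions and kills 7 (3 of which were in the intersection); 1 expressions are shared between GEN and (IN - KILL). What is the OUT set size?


IN = intersection of predecessors = 5
IN - KILL = 5 - 3 = 2
|OUT| = |GEN| + |IN - KILL| - |GEN ∩ (IN - KILL)| = 8 + 2 - 1 = 9

9


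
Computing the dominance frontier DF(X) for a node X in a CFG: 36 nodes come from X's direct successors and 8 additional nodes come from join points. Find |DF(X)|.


DF(X) = direct successor contributions + join point contributions
= 36 + 8 = 44

44


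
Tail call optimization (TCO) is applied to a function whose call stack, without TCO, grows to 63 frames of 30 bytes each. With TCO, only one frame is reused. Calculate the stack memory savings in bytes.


Without TCO: 63 * 30 = 1890 bytes
With TCO: reuse 1 frame = 30 bytes
Savings = 1890 - 30 = 1860

1860


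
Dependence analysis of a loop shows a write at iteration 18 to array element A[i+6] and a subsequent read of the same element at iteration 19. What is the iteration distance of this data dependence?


Distance = read iteration - write iteration
= 19 - 18 = 1

1


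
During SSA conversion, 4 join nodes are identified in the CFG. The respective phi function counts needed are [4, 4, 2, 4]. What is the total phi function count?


Total phi functions = sum of phi functions at each join node
= 4 + 4 + 2 + 4 = 14

14


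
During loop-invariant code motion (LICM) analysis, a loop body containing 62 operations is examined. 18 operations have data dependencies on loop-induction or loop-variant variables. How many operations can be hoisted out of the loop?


Invariant candidates = total - loop-dependent
= 62 - 18 = 44

44


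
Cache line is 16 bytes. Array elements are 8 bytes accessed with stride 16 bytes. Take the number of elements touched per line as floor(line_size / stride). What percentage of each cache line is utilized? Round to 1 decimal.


Elements per cache line = floor(16 / 16) = 1
Bytes used = 1 * 8 = 8
Utilization = 8 / 16 * 100 = 50.0%

50.0


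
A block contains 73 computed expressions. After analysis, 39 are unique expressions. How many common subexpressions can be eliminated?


CSE count = total expressions - unique expressions
= 73 - 39 = 34

34


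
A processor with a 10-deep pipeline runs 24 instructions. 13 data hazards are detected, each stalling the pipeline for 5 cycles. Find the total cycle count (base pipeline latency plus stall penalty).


Base cycles = 10 + 24 - 1 = 33
Total stalls = 13 * 5 = 65
Total = 33 + 65 = 98

98


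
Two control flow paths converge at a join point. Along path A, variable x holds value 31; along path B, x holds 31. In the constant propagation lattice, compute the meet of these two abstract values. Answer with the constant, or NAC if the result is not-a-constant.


Meet operation: if both paths give the same constant, result is that constant; if they differ, result is NAC (not-a-constant).
Path A: 31, Path B: 31 -> equal
Result: constant -> 31

31


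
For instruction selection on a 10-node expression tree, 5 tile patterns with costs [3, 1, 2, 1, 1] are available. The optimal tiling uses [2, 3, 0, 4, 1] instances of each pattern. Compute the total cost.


Total cost = sum(count_i * cost_i)
= 2*3 + 3*1 + 0*2 + 4*1 + 1*1
= 14

14


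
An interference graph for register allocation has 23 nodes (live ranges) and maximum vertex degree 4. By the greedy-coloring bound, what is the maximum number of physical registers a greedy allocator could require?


Greedy coloring never needs more than (max_degree + 1) colors: when coloring a vertex, at most max_degree neighbors are already colored.
Upper bound = 4 + 1 = 5

5


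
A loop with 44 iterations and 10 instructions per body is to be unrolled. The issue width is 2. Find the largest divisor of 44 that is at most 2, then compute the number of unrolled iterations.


Largest divisor of 44 <= 2 is 2
New iterations = 44 / 2 = 22

22


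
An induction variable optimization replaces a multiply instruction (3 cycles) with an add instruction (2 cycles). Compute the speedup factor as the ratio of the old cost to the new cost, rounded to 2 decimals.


Ratio = mult_cost / add_cost = 3 / 2 = 1.5

1.5


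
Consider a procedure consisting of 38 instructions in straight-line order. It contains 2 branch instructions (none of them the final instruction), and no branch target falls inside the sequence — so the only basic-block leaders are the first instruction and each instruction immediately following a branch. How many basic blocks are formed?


With no in-sequence branch targets, the leaders are the first instruction plus the instruction after each branch.
Number of basic blocks = branches + 1
= 2 + 1 = 3

3


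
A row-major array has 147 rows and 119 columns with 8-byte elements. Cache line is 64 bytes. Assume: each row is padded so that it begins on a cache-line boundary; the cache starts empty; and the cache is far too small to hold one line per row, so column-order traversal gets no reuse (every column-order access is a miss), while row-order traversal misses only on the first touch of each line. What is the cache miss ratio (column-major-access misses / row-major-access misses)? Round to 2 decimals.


Each row occupies 119 * 8 = 952 bytes and starts on a line boundary, so it spans ceil(952 / 64) = 15 cache lines.
Row-major traversal misses (one per line touched): 147 * ceil(119 * 8 / 64) = 2205
Column-major traversal misses (no reuse, every access misses): 147 * 119 = 17493
Ratio = 17493 / 2205 = 7.93

7.93


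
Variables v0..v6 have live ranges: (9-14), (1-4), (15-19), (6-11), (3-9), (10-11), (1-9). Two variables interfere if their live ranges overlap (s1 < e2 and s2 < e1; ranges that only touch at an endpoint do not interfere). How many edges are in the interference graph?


Check all pairs for overlapping intervals.
Two intervals (s1,e1) and (s2,e2) overlap if s1 < e2 and s2 < e1.
v0 (9-14) vs v1..v6: overlaps v3, v5 -> 2
v1 (1-4) vs v2..v6: overlaps v4, v6 -> 2
v2 (15-19) vs v3..v6: overlaps none -> 0
v3 (6-11) vs v4..v6: overlaps v4, v5, v6 -> 3
v4 (3-9) vs v5..v6: overlaps v6 -> 1
v5 (10-11) vs v6: overlaps none -> 0
Total overlapping pairs = 2 + 2 + 0 + 3 + 1 + 0 = 8

8


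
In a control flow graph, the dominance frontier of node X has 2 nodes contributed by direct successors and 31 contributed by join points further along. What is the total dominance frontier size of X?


DF(X) = direct successor contributions + join point contributions
= 2 + 31 = 33

33


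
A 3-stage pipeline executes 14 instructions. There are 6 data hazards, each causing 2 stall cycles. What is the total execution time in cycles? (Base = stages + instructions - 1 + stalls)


Base cycles = 3 + 14 - 1 = 16
Total stalls = 6 * 2 = 12
Total = 16 + 12 = 28

28


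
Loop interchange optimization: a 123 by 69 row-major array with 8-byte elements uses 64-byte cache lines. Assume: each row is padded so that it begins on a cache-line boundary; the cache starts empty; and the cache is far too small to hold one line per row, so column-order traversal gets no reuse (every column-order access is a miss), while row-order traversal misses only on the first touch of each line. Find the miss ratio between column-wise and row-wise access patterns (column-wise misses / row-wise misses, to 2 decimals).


Each row occupies 69 * 8 = 552 bytes and starts on a line boundary, so it spans ceil(552 / 64) = 9 cache lines.
Row-major traversal misses (one per line touched): 123 * ceil(69 * 8 / 64) = 1107
Column-major traversal misses (no reuse, every access misses): 123 * 69 = 8487
Ratio = 8487 / 1107 = 7.67

7.67


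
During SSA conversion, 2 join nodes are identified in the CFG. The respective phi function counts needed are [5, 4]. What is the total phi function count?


Total phi functions = sum of phi functions at each join node
= 5 + 4 = 9

9


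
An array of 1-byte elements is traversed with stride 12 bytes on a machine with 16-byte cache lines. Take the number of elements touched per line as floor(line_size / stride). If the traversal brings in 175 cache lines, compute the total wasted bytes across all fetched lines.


Elements per line = floor(16 / 12) = 1
Bytes used per line = 1 * 1 = 1
Wasted per line = 16 - 1 = 15
Total wasted = 15 * 175 = 2625

2625


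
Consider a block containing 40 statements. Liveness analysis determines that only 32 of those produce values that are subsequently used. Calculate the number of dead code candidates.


Dead code = total statements - live definitions
= 40 - 32 = 8

8


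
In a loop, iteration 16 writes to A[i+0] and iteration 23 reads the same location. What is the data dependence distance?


Distance = read iteration - write iteration
= 23 - 16 = 7

7


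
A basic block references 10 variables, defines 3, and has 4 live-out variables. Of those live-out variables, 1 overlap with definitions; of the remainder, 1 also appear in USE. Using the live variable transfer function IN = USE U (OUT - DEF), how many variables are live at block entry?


OUT - DEF: 4 - 1 = 3
|IN| = |USE| + |OUT - DEF| - |USE ∩ (OUT - DEF)| = 10 + 3 - 1 = 12

12


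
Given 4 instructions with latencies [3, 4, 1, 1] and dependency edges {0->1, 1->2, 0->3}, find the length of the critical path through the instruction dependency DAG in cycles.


Compute longest path through dependency graph: dist(Ik) = max over predecessors of dist + latency(Ik).
dist(I0) = latency 3 = 3
dist(I1) = dist(I0) + 4 = 3 + 4 = 7
dist(I2) = dist(I1) + 1 = 7 + 1 = 8
dist(I3) = dist(I0) + 1 = 3 + 1 = 4
Critical path = max dist = 8

8


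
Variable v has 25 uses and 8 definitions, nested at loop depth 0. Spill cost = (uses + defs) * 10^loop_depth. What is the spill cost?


uses + defs = 25 + 8 = 33
10^0 = 1
Spill cost = 33 * 1 = 33

33


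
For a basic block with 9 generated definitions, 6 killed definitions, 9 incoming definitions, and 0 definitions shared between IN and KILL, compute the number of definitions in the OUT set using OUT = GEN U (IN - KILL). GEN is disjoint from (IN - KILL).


IN - KILL: 9 - 0 = 9 surviving definitions
OUT = GEN + surviving = 9 + 9 = 18

18


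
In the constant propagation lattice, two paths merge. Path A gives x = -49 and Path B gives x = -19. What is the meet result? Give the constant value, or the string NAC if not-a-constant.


Meet operation: if both paths give the same constant, result is that constant; if they differ, result is NAC (not-a-constant).
Path A: -49, Path B: -19 -> differ
Result: not-a-constant -> NAC

NAC


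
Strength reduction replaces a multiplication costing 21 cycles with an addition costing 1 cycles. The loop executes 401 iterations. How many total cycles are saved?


Per-iteration saving = 21 - 1 = 20
Total saved = 401 * 20 = 8020

8020


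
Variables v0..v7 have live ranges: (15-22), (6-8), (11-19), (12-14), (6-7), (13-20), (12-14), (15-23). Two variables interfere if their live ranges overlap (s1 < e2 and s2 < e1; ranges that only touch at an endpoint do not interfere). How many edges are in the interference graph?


Check all pairs for overlapping intervals.
Two intervals (s1,e1) and (s2,e2) overlap if s1 < e2 and s2 < e1.
v0 (15-22) vs v1..v7: overlaps v2, v5, v7 -> 3
v1 (6-8) vs v2..v7: overlaps v4 -> 1
v2 (11-19) vs v3..v7: overlaps v3, v5, v6, v7 -> 4
v3 (12-14) vs v4..v7: overlaps v5, v6 -> 2
v4 (6-7) vs v5..v7: overlaps none -> 0
v5 (13-20) vs v6..v7: overlaps v6, v7 -> 2
v6 (12-14) vs v7: overlaps none -> 0
Total overlapping pairs = 3 + 1 + 4 + 2 + 0 + 2 + 0 = 12

12


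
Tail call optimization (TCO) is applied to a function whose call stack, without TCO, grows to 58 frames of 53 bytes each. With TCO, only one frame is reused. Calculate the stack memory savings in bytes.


Without TCO: 58 * 53 = 3074 bytes
With TCO: reuse 1 frame = 53 bytes
Savings = 3074 - 53 = 3021

3021


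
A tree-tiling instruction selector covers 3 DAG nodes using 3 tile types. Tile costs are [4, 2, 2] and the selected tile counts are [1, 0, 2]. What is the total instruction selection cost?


Total cost = sum(count_i * cost_i)
= 1*4 + 0*2 + 2*2
= 8

8


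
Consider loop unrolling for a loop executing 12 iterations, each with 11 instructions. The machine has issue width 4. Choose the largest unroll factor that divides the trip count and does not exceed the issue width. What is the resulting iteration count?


Largest divisor of 12 <= 4 is 4
New iterations = 12 / 4 = 3

3


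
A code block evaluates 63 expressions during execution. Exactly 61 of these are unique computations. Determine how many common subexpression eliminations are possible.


CSE count = total expressions - unique expressions
= 63 - 61 = 2

2


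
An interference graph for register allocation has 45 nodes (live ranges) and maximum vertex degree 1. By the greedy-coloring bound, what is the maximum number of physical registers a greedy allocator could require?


Greedy coloring never needs more than (max_degree + 1) colors: when coloring a vertex, at most max_degree neighbors are already colored.
Upper bound = 1 + 1 = 2

2


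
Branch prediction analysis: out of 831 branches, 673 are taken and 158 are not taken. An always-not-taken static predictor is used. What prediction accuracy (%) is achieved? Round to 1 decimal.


Predictor: always-not-taken
Correct predictions = 158
Accuracy = 158 / 831 * 100 = 19.0%

19.0


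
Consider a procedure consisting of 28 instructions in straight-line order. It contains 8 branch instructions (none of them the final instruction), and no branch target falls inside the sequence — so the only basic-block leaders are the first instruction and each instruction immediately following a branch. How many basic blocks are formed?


With no in-sequence branch targets, the leaders are the first instruction plus the instruction after each branch.
Number of basic blocks = branches + 1
= 8 + 1 = 9

9


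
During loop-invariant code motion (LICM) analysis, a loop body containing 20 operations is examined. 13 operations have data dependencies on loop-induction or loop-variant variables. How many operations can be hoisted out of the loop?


Invariant candidates = total - loop-dependent
= 20 - 13 = 7

7


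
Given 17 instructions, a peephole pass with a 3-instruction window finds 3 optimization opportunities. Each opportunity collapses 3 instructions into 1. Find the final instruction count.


Each match removes 2 instructions.
Total removed = 3 * 2 = 6
Remaining = 17 - 6 = 11

11


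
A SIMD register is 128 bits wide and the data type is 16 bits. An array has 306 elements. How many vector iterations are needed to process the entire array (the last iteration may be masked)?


Width = 128 / 16 = 8 elements per vector op
Iterations = ceil(306 / 8) = 39

39


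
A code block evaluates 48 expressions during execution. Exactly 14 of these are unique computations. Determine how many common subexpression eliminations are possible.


CSE count = total expressions - unique expressions
= 48 - 14 = 34

34


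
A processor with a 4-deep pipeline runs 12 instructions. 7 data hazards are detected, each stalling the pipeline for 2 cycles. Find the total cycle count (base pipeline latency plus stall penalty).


Base cycles = 4 + 12 - 1 = 15
Total stalls = 7 * 2 = 14
Total = 15 + 14 = 29

29


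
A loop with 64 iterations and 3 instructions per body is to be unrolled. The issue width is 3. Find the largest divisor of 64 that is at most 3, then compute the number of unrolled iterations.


Largest divisor of 64 <= 3 is 2
New iterations = 64 / 2 = 32

32


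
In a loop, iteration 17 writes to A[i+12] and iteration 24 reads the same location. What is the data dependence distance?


Distance = read iteration - write iteration
= 24 - 17 = 7

7


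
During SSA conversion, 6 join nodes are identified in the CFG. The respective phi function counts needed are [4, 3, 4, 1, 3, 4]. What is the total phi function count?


Total phi functions = sum of phi functions at each join node
= 4 + 3 + 4 + 1 + 3 + 4 = 19

19


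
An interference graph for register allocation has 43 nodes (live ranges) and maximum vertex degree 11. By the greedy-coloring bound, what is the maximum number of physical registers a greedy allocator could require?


Greedy coloring never needs more than (max_degree + 1) colors: when coloring a vertex, at most max_degree neighbors are already colored.
Upper bound = 11 + 1 = 12

12


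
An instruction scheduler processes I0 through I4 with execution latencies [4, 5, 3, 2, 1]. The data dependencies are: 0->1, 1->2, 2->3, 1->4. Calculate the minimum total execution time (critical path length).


Compute longest path through dependency graph: dist(Ik) = max over predecessors of dist + latency(Ik).
dist(I0) = latency 4 = 4
dist(I1) = dist(I0) + 5 = 4 + 5 = 9
dist(I2) = dist(I1) + 3 = 9 + 3 = 12
dist(I3) = dist(I2) + 2 = 12 + 2 = 14
dist(I4) = dist(I1) + 1 = 9 + 1 = 10
Critical path = max dist = 14

14


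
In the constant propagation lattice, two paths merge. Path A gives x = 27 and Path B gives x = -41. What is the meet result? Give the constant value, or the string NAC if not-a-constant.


Meet operation: if both paths give the same constant, result is that constant; if they differ, result is NAC (not-a-constant).
Path A: 27, Path B: -41 -> differ
Result: not-a-constant -> NAC

NAC


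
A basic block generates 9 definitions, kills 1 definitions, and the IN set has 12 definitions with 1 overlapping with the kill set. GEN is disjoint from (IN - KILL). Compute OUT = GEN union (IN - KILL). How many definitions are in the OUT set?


IN - KILL: 12 - 1 = 11 surviving definitions
OUT = GEN + surviving = 9 + 11 = 20

20


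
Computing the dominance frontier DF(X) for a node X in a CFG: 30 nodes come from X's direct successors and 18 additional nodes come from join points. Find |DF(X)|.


DF(X) = direct successor contributions + join point contributions
= 30 + 18 = 48

48


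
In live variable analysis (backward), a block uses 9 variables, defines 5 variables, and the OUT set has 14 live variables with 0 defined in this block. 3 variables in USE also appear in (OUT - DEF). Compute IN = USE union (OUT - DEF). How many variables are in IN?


OUT - DEF: 14 - 0 = 14
|IN| = |USE| + |OUT - DEF| - |USE ∩ (OUT - DEF)| = 9 + 14 - 3 = 20

20


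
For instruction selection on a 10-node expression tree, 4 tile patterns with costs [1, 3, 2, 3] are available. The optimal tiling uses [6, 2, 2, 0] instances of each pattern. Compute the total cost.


Total cost = sum(count_i * cost_i)
= 6*1 + 2*3 + 2*2 + 0*3
= 16

16


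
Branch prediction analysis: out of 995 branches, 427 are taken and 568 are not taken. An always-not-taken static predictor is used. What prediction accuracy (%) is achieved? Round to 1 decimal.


Predictor: always-not-taken
Correct predictions = 568
Accuracy = 568 / 995 * 100 = 57.1%

57.1
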